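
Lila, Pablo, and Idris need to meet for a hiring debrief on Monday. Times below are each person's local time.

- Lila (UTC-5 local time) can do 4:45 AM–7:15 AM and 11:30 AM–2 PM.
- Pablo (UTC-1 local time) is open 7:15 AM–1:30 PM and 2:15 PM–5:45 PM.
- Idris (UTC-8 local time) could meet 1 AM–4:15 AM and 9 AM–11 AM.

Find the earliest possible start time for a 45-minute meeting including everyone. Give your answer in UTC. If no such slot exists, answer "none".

Lila in UTC: 09:45-12:15, 16:30-19:00 (add 5h to convert from UTC-5).
Pablo in UTC: 08:15-14:30, 15:15-18:45 (add 1h to convert from UTC-1).
Idris in UTC: 09:00-12:15, 17:00-19:00 (add 8h to convert from UTC-8).
Lila ∩ Pablo: 09:45-12:15, 16:30-18:45.
Lila ∩ Pablo ∩ Idris: 09:45-12:15, 17:00-18:45.
The first common window of at least 45 minutes is 09:45-12:15, so the earliest start is 09:45.

09:45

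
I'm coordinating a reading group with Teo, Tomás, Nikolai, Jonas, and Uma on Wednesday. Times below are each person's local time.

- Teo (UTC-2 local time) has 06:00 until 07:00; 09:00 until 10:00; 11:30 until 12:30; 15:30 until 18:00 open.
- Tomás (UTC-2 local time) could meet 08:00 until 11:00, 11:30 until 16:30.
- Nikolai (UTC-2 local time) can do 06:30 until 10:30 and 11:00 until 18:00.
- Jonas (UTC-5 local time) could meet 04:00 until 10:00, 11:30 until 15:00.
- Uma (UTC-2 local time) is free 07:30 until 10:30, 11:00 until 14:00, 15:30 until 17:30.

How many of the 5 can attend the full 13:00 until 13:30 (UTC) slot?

Teo in UTC: 08:00-09:00, 11:00-12:00, 13:30-14:30, 17:30-20:00 (add 2h to convert from UTC-2).
Tomás in UTC: 10:00-13:00, 13:30-18:30 (add 2h to convert from UTC-2).
Nikolai in UTC: 08:30-12:30, 13:00-20:00 (add 2h to convert from UTC-2).
Jonas in UTC: 09:00-15:00, 16:30-20:00 (add 5h to convert from UTC-5).
Uma in UTC: 09:30-12:30, 13:00-16:00, 17:30-19:30 (add 2h to convert from UTC-2).
Nikolai, Jonas, and Uma can make the full 13:00-13:30 slot — that's 3.

3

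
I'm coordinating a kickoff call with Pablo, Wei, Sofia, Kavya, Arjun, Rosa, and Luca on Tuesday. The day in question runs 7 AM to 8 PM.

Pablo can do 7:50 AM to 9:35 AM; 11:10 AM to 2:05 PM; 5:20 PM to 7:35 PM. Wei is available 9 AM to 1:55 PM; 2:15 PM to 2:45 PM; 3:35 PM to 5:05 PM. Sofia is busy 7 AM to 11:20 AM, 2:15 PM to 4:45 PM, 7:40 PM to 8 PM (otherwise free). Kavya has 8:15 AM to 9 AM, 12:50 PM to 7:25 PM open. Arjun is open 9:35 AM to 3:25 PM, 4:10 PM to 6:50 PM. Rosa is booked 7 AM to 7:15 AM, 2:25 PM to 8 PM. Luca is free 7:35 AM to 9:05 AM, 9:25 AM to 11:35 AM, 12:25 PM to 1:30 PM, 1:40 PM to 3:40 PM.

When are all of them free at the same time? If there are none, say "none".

12:50-13:30, 13:40-13:55

Pablo free: 07:50-09:35, 11:10-14:05, 17:20-19:35.
Wei free: 09:00-13:55, 14:15-14:45, 15:35-17:05.
Sofia free: 11:20-14:15, 16:45-19:40 (invert busy blocks within the working day).
Kavya free: 08:15-09:00, 12:50-19:25.
Arjun free: 09:35-15:25, 16:10-18:50.
Rosa free: 07:15-14:25 (invert busy blocks within the working day).
Luca free: 07:35-09:05, 09:25-11:35, 12:25-13:30, 13:40-15:40.
Pablo ∩ Wei: 09:00-09:35, 11:10-13:55.
Pablo ∩ Wei ∩ Sofia: 11:20-13:55.
Pablo ∩ Wei ∩ Sofia ∩ Kavya: 12:50-13:55.
Pablo ∩ Wei ∩ Sofia ∩ Kavya ∩ Arjun: 12:50-13:55.
Pablo ∩ Wei ∩ Sofia ∩ Kavya ∩ Arjun ∩ Rosa: 12:50-13:55.
Pablo ∩ Wei ∩ Sofia ∩ Kavya ∩ Arjun ∩ Rosa ∩ Luca: 12:50-13:30, 13:40-13:55.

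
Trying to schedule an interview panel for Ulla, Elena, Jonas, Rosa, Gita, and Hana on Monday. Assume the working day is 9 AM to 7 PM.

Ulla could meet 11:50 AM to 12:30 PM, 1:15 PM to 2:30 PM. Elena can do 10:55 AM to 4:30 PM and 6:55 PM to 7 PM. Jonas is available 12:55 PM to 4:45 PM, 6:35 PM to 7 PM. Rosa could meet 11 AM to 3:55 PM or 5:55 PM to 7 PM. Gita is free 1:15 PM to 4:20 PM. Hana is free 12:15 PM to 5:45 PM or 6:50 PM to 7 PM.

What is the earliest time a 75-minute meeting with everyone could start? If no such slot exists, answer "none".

13:15

Ulla ∩ Elena: 11:50-12:30, 13:15-14:30.
Ulla ∩ Elena ∩ Jonas: 13:15-14:30.
Ulla ∩ Elena ∩ Jonas ∩ Rosa: 13:15-14:30.
Ulla ∩ Elena ∩ Jonas ∩ Rosa ∩ Gita: 13:15-14:30.
Ulla ∩ Elena ∩ Jonas ∩ Rosa ∩ Gita ∩ Hana: 13:15-14:30.
The first common window of at least 75 minutes is 13:15-14:30, so the earliest start is 13:15.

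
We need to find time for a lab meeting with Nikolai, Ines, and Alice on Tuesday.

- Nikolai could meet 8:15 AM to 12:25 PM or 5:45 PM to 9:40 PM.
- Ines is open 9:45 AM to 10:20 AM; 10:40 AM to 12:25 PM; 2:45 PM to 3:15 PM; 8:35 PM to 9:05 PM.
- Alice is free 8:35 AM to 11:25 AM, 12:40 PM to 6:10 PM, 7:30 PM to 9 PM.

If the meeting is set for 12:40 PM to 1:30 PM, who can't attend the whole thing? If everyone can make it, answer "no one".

Nikolai: not fully free for 12:40-13:30. Ines: not fully free for 12:40-13:30. Alice: free for 12:40-13:30.

Ines, Nikolai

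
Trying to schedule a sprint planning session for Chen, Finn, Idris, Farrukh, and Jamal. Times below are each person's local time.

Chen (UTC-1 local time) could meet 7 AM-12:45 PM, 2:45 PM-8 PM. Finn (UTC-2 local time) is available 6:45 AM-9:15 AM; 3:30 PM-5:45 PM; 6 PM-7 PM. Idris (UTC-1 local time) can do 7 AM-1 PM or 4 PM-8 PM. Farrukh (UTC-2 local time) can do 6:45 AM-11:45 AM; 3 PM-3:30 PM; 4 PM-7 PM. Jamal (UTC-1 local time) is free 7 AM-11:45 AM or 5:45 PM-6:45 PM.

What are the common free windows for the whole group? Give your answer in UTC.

08:45-11:15, 18:45-19:45

Chen in UTC: 08:00-13:45, 15:45-21:00 (add 1h to convert from UTC-1).
Finn in UTC: 08:45-11:15, 17:30-19:45, 20:00-21:00 (add 2h to convert from UTC-2).
Idris in UTC: 08:00-14:00, 17:00-21:00 (add 1h to convert from UTC-1).
Farrukh in UTC: 08:45-13:45, 17:00-17:30, 18:00-21:00 (add 2h to convert from UTC-2).
Jamal in UTC: 08:00-12:45, 18:45-19:45 (add 1h to convert from UTC-1).
Chen ∩ Finn: 08:45-11:15, 17:30-19:45, 20:00-21:00.
Chen ∩ Finn ∩ Idris: 08:45-11:15, 17:30-19:45, 20:00-21:00.
Chen ∩ Finn ∩ Idris ∩ Farrukh: 08:45-11:15, 18:00-19:45, 20:00-21:00.
Chen ∩ Finn ∩ Idris ∩ Farrukh ∩ Jamal: 08:45-11:15, 18:45-19:45.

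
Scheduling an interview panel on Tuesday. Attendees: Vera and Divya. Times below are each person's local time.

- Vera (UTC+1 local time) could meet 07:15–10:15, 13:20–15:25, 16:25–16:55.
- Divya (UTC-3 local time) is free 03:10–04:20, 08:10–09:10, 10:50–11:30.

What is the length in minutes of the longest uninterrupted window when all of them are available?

65

Vera in UTC: 06:15-09:15, 12:20-14:25, 15:25-15:55 (subtract 1h to convert from UTC+1).
Divya in UTC: 06:10-07:20, 11:10-12:10, 13:50-14:30 (add 3h to convert from UTC-3).
Vera ∩ Divya: 06:15-07:20, 13:50-14:25.
The longest is 06:15-07:20 at 65 minutes.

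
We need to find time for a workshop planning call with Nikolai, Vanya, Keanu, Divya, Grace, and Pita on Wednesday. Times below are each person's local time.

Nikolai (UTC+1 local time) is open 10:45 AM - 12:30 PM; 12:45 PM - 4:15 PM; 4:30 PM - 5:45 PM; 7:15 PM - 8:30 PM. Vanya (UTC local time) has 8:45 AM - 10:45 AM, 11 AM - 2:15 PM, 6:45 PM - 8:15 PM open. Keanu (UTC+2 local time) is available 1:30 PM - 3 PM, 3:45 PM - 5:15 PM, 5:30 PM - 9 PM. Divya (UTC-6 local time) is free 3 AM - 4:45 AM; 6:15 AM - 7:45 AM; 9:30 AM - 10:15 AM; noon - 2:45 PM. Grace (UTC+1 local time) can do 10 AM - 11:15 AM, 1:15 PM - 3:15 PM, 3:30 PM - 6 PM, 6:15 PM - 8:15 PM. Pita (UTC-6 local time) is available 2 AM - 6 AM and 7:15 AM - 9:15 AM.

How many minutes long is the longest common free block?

0

Nikolai in UTC: 09:45-11:30, 11:45-15:15, 15:30-16:45, 18:15-19:30 (subtract 1h to convert from UTC+1).
Vanya in UTC: 08:45-10:45, 11:00-14:15, 18:45-20:15.
Keanu in UTC: 11:30-13:00, 13:45-15:15, 15:30-19:00 (subtract 2h to convert from UTC+2).
Divya in UTC: 09:00-10:45, 12:15-13:45, 15:30-16:15, 18:00-20:45 (add 6h to convert from UTC-6).
Grace in UTC: 09:00-10:15, 12:15-14:15, 14:30-17:00, 17:15-19:15 (subtract 1h to convert from UTC+1).
Pita in UTC: 08:00-12:00, 13:15-15:15 (add 6h to convert from UTC-6).
Nikolai ∩ Vanya: 09:45-10:45, 11:00-11:30, 11:45-14:15, 18:45-19:30.
Nikolai ∩ Vanya ∩ Keanu: 11:45-13:00, 13:45-14:15, 18:45-19:00.
Nikolai ∩ Vanya ∩ Keanu ∩ Divya: 12:15-13:00, 18:45-19:00.
Nikolai ∩ Vanya ∩ Keanu ∩ Divya ∩ Grace: 12:15-13:00, 18:45-19:00.
Nikolai ∩ Vanya ∩ Keanu ∩ Divya ∩ Grace ∩ Pita: ∅.
There is no time when everyone is free.
No common window exists, so the longest block is 0 minutes.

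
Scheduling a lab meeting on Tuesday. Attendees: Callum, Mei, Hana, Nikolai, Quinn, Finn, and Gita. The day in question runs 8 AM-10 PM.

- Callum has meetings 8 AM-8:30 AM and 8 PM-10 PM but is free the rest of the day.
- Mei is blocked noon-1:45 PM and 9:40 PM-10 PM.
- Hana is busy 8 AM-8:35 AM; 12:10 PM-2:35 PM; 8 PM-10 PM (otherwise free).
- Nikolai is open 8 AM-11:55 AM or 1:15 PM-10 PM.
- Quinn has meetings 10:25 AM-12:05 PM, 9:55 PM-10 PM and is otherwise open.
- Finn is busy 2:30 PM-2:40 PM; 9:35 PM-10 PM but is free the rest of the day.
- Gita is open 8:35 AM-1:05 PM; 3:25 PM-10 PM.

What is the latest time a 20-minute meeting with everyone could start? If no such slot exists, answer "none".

Callum free: 08:30-20:00 (invert busy blocks within the working day).
Mei free: 08:00-12:00, 13:45-21:40 (invert busy blocks within the working day).
Hana free: 08:35-12:10, 14:35-20:00 (invert busy blocks within the working day).
Nikolai free: 08:00-11:55, 13:15-22:00.
Quinn free: 08:00-10:25, 12:05-21:55 (invert busy blocks within the working day).
Finn free: 08:00-14:30, 14:40-21:35 (invert busy blocks within the working day).
Gita free: 08:35-13:05, 15:25-22:00.
Callum ∩ Mei: 08:30-12:00, 13:45-20:00.
Callum ∩ Mei ∩ Hana: 08:35-12:00, 14:35-20:00.
Callum ∩ Mei ∩ Hana ∩ Nikolai: 08:35-11:55, 14:35-20:00.
Callum ∩ Mei ∩ Hana ∩ Nikolai ∩ Quinn: 08:35-10:25, 14:35-20:00.
Callum ∩ Mei ∩ Hana ∩ Nikolai ∩ Quinn ∩ Finn: 08:35-10:25, 14:40-20:00.
Callum ∩ Mei ∩ Hana ∩ Nikolai ∩ Quinn ∩ Finn ∩ Gita: 08:35-10:25, 15:25-20:00.
The last common window of at least 20 minutes is 15:25-20:00; a 20-minute meeting can start as late as 19:40 and still end by 20:00.

19:40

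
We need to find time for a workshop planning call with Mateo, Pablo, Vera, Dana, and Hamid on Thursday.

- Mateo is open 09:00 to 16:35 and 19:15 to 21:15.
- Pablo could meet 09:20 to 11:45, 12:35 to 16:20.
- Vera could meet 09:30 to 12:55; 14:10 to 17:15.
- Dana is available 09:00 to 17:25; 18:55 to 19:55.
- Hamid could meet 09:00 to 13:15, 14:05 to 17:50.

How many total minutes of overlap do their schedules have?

Mateo ∩ Pablo: 09:20-11:45, 12:35-16:20.
Mateo ∩ Pablo ∩ Vera: 09:30-11:45, 12:35-12:55, 14:10-16:20.
Mateo ∩ Pablo ∩ Vera ∩ Dana: 09:30-11:45, 12:35-12:55, 14:10-16:20.
Mateo ∩ Pablo ∩ Vera ∩ Dana ∩ Hamid: 09:30-11:45, 12:35-12:55, 14:10-16:20.
Summing the common windows: 135 + 20 + 130 = 285 minutes.

285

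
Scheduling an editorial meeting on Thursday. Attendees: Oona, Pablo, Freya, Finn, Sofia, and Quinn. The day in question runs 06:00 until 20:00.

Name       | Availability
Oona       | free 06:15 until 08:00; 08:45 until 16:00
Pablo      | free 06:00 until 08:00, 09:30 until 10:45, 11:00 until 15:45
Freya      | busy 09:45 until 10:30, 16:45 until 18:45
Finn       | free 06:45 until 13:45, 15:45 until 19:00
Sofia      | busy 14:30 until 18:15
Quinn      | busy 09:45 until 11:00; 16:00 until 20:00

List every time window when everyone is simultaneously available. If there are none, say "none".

Oona free: 06:15-08:00, 08:45-16:00.
Pablo free: 06:00-08:00, 09:30-10:45, 11:00-15:45.
Freya free: 06:00-09:45, 10:30-16:45, 18:45-20:00 (invert busy blocks within the working day).
Finn free: 06:45-13:45, 15:45-19:00.
Sofia free: 06:00-14:30, 18:15-20:00 (invert busy blocks within the working day).
Quinn free: 06:00-09:45, 11:00-16:00 (invert busy blocks within the working day).
Oona ∩ Pablo: 06:15-08:00, 09:30-10:45, 11:00-15:45.
Oona ∩ Pablo ∩ Freya: 06:15-08:00, 09:30-09:45, 10:30-10:45, 11:00-15:45.
Oona ∩ Pablo ∩ Freya ∩ Finn: 06:45-08:00, 09:30-09:45, 10:30-10:45, 11:00-13:45.
Oona ∩ Pablo ∩ Freya ∩ Finn ∩ Sofia: 06:45-08:00, 09:30-09:45, 10:30-10:45, 11:00-13:45.
Oona ∩ Pablo ∩ Freya ∩ Finn ∩ Sofia ∩ Quinn: 06:45-08:00, 09:30-09:45, 11:00-13:45.

06:45-08:00, 09:30-09:45, 11:00-13:45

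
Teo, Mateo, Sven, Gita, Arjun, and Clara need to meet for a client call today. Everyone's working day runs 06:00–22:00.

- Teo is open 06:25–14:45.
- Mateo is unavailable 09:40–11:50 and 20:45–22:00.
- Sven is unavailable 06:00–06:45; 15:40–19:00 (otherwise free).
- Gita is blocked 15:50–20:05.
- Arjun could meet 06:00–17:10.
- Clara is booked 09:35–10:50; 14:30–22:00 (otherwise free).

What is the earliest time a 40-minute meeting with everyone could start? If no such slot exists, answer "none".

06:45

Teo free: 06:25-14:45.
Mateo free: 06:00-09:40, 11:50-20:45 (invert busy blocks within the working day).
Sven free: 06:45-15:40, 19:00-22:00 (invert busy blocks within the working day).
Gita free: 06:00-15:50, 20:05-22:00 (invert busy blocks within the working day).
Arjun free: 06:00-17:10.
Clara free: 06:00-09:35, 10:50-14:30 (invert busy blocks within the working day).
Teo ∩ Mateo: 06:25-09:40, 11:50-14:45.
Teo ∩ Mateo ∩ Sven: 06:45-09:40, 11:50-14:45.
Teo ∩ Mateo ∩ Sven ∩ Gita: 06:45-09:40, 11:50-14:45.
Teo ∩ Mateo ∩ Sven ∩ Gita ∩ Arjun: 06:45-09:40, 11:50-14:45.
Teo ∩ Mateo ∩ Sven ∩ Gita ∩ Arjun ∩ Clara: 06:45-09:35, 11:50-14:30.
The first common window of at least 40 minutes is 06:45-09:35, so the earliest start is 06:45.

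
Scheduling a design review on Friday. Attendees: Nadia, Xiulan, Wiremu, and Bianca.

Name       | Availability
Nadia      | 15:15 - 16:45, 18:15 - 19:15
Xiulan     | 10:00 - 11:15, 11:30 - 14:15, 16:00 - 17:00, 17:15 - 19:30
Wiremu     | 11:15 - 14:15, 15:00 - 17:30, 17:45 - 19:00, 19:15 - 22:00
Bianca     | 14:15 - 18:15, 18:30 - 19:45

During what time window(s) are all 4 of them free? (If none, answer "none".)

16:00-16:45, 18:30-19:00

Nadia ∩ Xiulan: 16:00-16:45, 18:15-19:15.
Nadia ∩ Xiulan ∩ Wiremu: 16:00-16:45, 18:15-19:00.
Nadia ∩ Xiulan ∩ Wiremu ∩ Bianca: 16:00-16:45, 18:30-19:00.
So the common availability across everyone is 16:00-16:45, 18:30-19:00.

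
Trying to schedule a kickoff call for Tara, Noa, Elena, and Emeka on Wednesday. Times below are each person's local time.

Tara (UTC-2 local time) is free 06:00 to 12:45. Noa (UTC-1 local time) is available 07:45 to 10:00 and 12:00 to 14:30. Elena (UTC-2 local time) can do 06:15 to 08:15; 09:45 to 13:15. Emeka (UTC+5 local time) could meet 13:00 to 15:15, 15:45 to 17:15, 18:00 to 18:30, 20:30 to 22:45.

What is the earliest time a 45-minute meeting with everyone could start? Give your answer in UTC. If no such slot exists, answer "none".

Tara in UTC: 08:00-14:45 (add 2h to convert from UTC-2).
Noa in UTC: 08:45-11:00, 13:00-15:30 (add 1h to convert from UTC-1).
Elena in UTC: 08:15-10:15, 11:45-15:15 (add 2h to convert from UTC-2).
Emeka in UTC: 08:00-10:15, 10:45-12:15, 13:00-13:30, 15:30-17:45 (subtract 5h to convert from UTC+5).
Tara ∩ Noa: 08:45-11:00, 13:00-14:45.
Tara ∩ Noa ∩ Elena: 08:45-10:15, 13:00-14:45.
Tara ∩ Noa ∩ Elena ∩ Emeka: 08:45-10:15, 13:00-13:30.
Those are the intersection windows.
The first common window of at least 45 minutes is 08:45-10:15, so the earliest start is 08:45.

08:45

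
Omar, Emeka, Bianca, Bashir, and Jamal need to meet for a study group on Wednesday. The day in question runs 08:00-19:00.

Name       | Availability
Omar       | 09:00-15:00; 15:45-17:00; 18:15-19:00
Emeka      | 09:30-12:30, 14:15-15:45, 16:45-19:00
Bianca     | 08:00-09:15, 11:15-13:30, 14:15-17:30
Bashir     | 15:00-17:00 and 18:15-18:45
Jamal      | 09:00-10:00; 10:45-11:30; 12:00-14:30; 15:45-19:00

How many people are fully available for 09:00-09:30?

2

Omar and Jamal can make the full 09:00-09:30 slot — that's 2.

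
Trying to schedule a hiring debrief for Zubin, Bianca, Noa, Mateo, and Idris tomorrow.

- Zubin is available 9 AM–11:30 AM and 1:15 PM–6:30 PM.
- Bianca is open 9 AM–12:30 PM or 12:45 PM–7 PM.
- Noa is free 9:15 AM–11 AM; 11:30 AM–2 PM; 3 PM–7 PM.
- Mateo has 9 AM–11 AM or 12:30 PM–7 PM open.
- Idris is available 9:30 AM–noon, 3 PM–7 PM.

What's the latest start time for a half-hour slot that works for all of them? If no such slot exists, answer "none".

Zubin ∩ Bianca: 09:00-11:30, 13:15-18:30.
Zubin ∩ Bianca ∩ Noa: 09:15-11:00, 13:15-14:00, 15:00-18:30.
Zubin ∩ Bianca ∩ Noa ∩ Mateo: 09:15-11:00, 13:15-14:00, 15:00-18:30.
Zubin ∩ Bianca ∩ Noa ∩ Mateo ∩ Idris: 09:30-11:00, 15:00-18:30.
The last common window of at least 30 minutes is 15:00-18:30; a 30-minute meeting can start as late as 18:00 and still end by 18:30.

18:00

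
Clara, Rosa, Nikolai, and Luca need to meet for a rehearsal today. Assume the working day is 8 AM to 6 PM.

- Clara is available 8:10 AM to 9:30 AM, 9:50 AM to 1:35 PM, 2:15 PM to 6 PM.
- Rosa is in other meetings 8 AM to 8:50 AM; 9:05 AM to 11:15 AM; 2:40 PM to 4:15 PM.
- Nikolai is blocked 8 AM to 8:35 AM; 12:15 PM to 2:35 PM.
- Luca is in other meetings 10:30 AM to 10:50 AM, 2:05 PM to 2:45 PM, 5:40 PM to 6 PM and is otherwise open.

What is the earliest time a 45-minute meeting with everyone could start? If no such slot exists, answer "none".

11:15

Clara free: 08:10-09:30, 09:50-13:35, 14:15-18:00.
Rosa free: 08:50-09:05, 11:15-14:40, 16:15-18:00 (invert busy blocks within the working day).
Nikolai free: 08:35-12:15, 14:35-18:00 (invert busy blocks within the working day).
Luca free: 08:00-10:30, 10:50-14:05, 14:45-17:40 (invert busy blocks within the working day).
Clara ∩ Rosa: 08:50-09:05, 11:15-13:35, 14:15-14:40, 16:15-18:00.
Clara ∩ Rosa ∩ Nikolai: 08:50-09:05, 11:15-12:15, 14:35-14:40, 16:15-18:00.
Clara ∩ Rosa ∩ Nikolai ∩ Luca: 08:50-09:05, 11:15-12:15, 16:15-17:40.
The first common window of at least 45 minutes is 11:15-12:15, so the earliest start is 11:15.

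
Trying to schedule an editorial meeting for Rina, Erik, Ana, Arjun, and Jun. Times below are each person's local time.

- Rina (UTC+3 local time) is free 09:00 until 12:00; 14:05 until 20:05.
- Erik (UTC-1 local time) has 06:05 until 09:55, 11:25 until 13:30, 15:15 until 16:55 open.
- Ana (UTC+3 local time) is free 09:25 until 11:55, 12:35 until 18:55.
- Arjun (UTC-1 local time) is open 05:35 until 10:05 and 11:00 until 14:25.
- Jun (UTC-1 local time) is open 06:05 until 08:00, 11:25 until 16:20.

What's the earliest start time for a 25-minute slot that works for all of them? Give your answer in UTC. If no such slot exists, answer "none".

Rina in UTC: 06:00-09:00, 11:05-17:05 (subtract 3h to convert from UTC+3).
Erik in UTC: 07:05-10:55, 12:25-14:30, 16:15-17:55 (add 1h to convert from UTC-1).
Ana in UTC: 06:25-08:55, 09:35-15:55 (subtract 3h to convert from UTC+3).
Arjun in UTC: 06:35-11:05, 12:00-15:25 (add 1h to convert from UTC-1).
Jun in UTC: 07:05-09:00, 12:25-17:20 (add 1h to convert from UTC-1).
Rina ∩ Erik: 07:05-09:00, 12:25-14:30, 16:15-17:05.
Rina ∩ Erik ∩ Ana: 07:05-08:55, 12:25-14:30.
Rina ∩ Erik ∩ Ana ∩ Arjun: 07:05-08:55, 12:25-14:30.
Rina ∩ Erik ∩ Ana ∩ Arjun ∩ Jun: 07:05-08:55, 12:25-14:30.
Those are the intersection windows.
The first common window of at least 25 minutes is 07:05-08:55, so the earliest start is 07:05.

07:05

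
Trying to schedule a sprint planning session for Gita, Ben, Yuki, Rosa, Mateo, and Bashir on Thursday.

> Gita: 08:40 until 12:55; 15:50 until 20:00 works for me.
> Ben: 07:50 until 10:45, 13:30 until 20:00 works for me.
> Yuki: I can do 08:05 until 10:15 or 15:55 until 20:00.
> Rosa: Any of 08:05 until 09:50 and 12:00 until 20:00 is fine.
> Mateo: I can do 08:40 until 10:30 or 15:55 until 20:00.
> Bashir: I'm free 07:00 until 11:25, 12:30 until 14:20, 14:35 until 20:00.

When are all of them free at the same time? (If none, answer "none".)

Gita ∩ Ben: 08:40-10:45, 15:50-20:00.
Gita ∩ Ben ∩ Yuki: 08:40-10:15, 15:55-20:00.
Gita ∩ Ben ∩ Yuki ∩ Rosa: 08:40-09:50, 15:55-20:00.
Gita ∩ Ben ∩ Yuki ∩ Rosa ∩ Mateo: 08:40-09:50, 15:55-20:00.
Gita ∩ Ben ∩ Yuki ∩ Rosa ∩ Mateo ∩ Bashir: 08:40-09:50, 15:55-20:00.

08:40-09:50, 15:55-20:00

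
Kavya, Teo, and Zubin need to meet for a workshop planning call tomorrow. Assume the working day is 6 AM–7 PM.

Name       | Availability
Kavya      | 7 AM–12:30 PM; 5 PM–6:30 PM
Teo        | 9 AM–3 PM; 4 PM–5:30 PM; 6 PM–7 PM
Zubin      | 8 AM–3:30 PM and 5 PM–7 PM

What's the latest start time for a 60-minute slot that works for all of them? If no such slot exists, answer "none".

11:30

Kavya ∩ Teo: 09:00-12:30, 17:00-17:30, 18:00-18:30.
Kavya ∩ Teo ∩ Zubin: 09:00-12:30, 17:00-17:30, 18:00-18:30.
Those are the intersection windows.
The last common window of at least 60 minutes is 09:00-12:30; a 60-minute meeting can start as late as 11:30 and still end by 12:30.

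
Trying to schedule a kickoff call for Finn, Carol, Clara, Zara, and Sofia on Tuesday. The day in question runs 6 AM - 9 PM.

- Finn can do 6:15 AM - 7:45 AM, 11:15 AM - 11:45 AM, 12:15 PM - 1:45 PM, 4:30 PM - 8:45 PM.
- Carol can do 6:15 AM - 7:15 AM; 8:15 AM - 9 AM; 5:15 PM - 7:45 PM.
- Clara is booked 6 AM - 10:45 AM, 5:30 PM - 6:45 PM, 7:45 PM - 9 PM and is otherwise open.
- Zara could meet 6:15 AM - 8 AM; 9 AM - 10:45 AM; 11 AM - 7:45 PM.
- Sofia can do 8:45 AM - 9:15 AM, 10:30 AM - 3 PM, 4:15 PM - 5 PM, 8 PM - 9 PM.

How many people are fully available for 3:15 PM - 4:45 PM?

2

Finn free: 06:15-07:45, 11:15-11:45, 12:15-13:45, 16:30-20:45.
Carol free: 06:15-07:15, 08:15-09:00, 17:15-19:45.
Clara free: 10:45-17:30, 18:45-19:45 (invert busy blocks within the working day).
Zara free: 06:15-08:00, 09:00-10:45, 11:00-19:45.
Sofia free: 08:45-09:15, 10:30-15:00, 16:15-17:00, 20:00-21:00.
Clara and Zara can make the full 15:15-16:45 slot — that's 2.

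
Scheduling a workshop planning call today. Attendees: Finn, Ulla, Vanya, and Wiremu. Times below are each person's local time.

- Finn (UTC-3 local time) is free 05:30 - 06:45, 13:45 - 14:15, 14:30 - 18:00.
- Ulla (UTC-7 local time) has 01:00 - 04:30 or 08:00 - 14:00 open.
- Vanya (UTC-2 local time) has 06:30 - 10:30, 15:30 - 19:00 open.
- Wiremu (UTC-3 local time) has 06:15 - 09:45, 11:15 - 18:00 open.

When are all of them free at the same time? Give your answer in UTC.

Finn in UTC: 08:30-09:45, 16:45-17:15, 17:30-21:00 (add 3h to convert from UTC-3).
Ulla in UTC: 08:00-11:30, 15:00-21:00 (add 7h to convert from UTC-7).
Vanya in UTC: 08:30-12:30, 17:30-21:00 (add 2h to convert from UTC-2).
Wiremu in UTC: 09:15-12:45, 14:15-21:00 (add 3h to convert from UTC-3).
Finn ∩ Ulla: 08:30-09:45, 16:45-17:15, 17:30-21:00.
Finn ∩ Ulla ∩ Vanya: 08:30-09:45, 17:30-21:00.
Finn ∩ Ulla ∩ Vanya ∩ Wiremu: 09:15-09:45, 17:30-21:00.
Those are the intersection windows.

09:15-09:45, 17:30-21:00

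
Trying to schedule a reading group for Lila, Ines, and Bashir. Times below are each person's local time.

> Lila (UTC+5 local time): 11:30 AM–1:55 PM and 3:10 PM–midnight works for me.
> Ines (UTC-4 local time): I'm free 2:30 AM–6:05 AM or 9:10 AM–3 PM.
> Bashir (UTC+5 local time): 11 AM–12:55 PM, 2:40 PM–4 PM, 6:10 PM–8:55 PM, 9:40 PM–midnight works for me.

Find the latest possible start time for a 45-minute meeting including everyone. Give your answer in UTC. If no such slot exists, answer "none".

18:15

Lila in UTC: 06:30-08:55, 10:10-19:00 (subtract 5h to convert from UTC+5).
Ines in UTC: 06:30-10:05, 13:10-19:00 (add 4h to convert from UTC-4).
Bashir in UTC: 06:00-07:55, 09:40-11:00, 13:10-15:55, 16:40-19:00 (subtract 5h to convert from UTC+5).
Lila ∩ Ines: 06:30-08:55, 13:10-19:00.
Lila ∩ Ines ∩ Bashir: 06:30-07:55, 13:10-15:55, 16:40-19:00.
The last common window of at least 45 minutes is 16:40-19:00; a 45-minute meeting can start as late as 18:15 and still end by 19:00.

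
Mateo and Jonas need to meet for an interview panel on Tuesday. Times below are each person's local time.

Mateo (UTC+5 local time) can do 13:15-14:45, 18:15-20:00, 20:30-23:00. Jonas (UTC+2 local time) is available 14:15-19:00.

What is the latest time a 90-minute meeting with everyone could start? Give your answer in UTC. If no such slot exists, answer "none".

Mateo in UTC: 08:15-09:45, 13:15-15:00, 15:30-18:00 (subtract 5h to convert from UTC+5).
Jonas in UTC: 12:15-17:00 (subtract 2h to convert from UTC+2).
Mateo ∩ Jonas: 13:15-15:00, 15:30-17:00.
So the common availability across everyone is 13:15-15:00, 15:30-17:00.
The last common window of at least 90 minutes is 15:30-17:00; a 90-minute meeting can start as late as 15:30 and still end by 17:00.

15:30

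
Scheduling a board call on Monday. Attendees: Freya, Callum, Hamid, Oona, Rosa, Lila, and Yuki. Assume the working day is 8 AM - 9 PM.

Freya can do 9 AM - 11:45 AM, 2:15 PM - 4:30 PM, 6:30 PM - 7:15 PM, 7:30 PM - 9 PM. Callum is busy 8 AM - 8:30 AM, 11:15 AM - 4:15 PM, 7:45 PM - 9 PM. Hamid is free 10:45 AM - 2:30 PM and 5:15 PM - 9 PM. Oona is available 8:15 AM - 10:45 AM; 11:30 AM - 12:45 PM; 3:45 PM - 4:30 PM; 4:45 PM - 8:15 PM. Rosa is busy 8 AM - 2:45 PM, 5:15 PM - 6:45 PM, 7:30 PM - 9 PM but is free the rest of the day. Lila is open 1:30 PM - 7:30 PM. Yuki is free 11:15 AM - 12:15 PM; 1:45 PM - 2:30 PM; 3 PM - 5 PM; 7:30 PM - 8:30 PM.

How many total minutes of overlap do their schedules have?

Freya free: 09:00-11:45, 14:15-16:30, 18:30-19:15, 19:30-21:00.
Callum free: 08:30-11:15, 16:15-19:45 (invert busy blocks within the working day).
Hamid free: 10:45-14:30, 17:15-21:00.
Oona free: 08:15-10:45, 11:30-12:45, 15:45-16:30, 16:45-20:15.
Rosa free: 14:45-17:15, 18:45-19:30 (invert busy blocks within the working day).
Lila free: 13:30-19:30.
Yuki free: 11:15-12:15, 13:45-14:30, 15:00-17:00, 19:30-20:30.
Freya ∩ Callum: 09:00-11:15, 16:15-16:30, 18:30-19:15, 19:30-19:45.
Freya ∩ Callum ∩ Hamid: 10:45-11:15, 18:30-19:15, 19:30-19:45.
Freya ∩ Callum ∩ Hamid ∩ Oona: 18:30-19:15, 19:30-19:45.
Freya ∩ Callum ∩ Hamid ∩ Oona ∩ Rosa: 18:45-19:15.
Freya ∩ Callum ∩ Hamid ∩ Oona ∩ Rosa ∩ Lila: 18:45-19:15.
Freya ∩ Callum ∩ Hamid ∩ Oona ∩ Rosa ∩ Lila ∩ Yuki: ∅.
There is no time when everyone is free.
There is no common window, so the total is 0 minutes.

0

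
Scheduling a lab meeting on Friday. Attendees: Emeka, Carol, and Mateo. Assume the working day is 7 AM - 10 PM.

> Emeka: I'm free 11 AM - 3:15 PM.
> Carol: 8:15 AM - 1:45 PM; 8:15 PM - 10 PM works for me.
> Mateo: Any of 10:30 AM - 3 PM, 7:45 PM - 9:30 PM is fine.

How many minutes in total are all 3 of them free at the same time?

165

Emeka ∩ Carol: 11:00-13:45.
Emeka ∩ Carol ∩ Mateo: 11:00-13:45.
Those are the intersection windows.
That's a single block of 165 minutes.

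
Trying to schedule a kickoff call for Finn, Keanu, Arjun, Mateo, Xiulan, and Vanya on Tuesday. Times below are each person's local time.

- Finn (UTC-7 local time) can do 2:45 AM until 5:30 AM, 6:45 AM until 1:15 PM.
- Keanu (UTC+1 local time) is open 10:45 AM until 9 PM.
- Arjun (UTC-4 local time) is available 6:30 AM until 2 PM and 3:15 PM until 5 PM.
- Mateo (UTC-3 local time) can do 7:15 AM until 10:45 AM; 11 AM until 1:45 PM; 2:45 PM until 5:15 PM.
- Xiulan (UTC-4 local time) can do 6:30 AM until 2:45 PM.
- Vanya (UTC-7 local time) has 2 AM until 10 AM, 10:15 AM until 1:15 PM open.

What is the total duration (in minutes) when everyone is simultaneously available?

Finn in UTC: 09:45-12:30, 13:45-20:15 (add 7h to convert from UTC-7).
Keanu in UTC: 09:45-20:00 (subtract 1h to convert from UTC+1).
Arjun in UTC: 10:30-18:00, 19:15-21:00 (add 4h to convert from UTC-4).
Mateo in UTC: 10:15-13:45, 14:00-16:45, 17:45-20:15 (add 3h to convert from UTC-3).
Xiulan in UTC: 10:30-18:45 (add 4h to convert from UTC-4).
Vanya in UTC: 09:00-17:00, 17:15-20:15 (add 7h to convert from UTC-7).
Finn ∩ Keanu: 09:45-12:30, 13:45-20:00.
Finn ∩ Keanu ∩ Arjun: 10:30-12:30, 13:45-18:00, 19:15-20:00.
Finn ∩ Keanu ∩ Arjun ∩ Mateo: 10:30-12:30, 14:00-16:45, 17:45-18:00, 19:15-20:00.
Finn ∩ Keanu ∩ Arjun ∩ Mateo ∩ Xiulan: 10:30-12:30, 14:00-16:45, 17:45-18:00.
Finn ∩ Keanu ∩ Arjun ∩ Mateo ∩ Xiulan ∩ Vanya: 10:30-12:30, 14:00-16:45, 17:45-18:00.
So the common availability across everyone is 10:30-12:30, 14:00-16:45, 17:45-18:00.
Summing the common windows: 120 + 165 + 15 = 300 minutes.

300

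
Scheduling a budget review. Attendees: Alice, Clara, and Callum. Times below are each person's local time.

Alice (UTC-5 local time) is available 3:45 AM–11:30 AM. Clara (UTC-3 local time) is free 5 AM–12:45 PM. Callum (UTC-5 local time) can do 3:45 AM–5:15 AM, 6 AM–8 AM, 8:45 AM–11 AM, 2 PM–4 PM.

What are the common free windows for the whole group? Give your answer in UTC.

08:45-10:15, 11:00-13:00, 13:45-15:45

Alice in UTC: 08:45-16:30 (add 5h to convert from UTC-5).
Clara in UTC: 08:00-15:45 (add 3h to convert from UTC-3).
Callum in UTC: 08:45-10:15, 11:00-13:00, 13:45-16:00, 19:00-21:00 (add 5h to convert from UTC-5).
Alice ∩ Clara: 08:45-15:45.
Alice ∩ Clara ∩ Callum: 08:45-10:15, 11:00-13:00, 13:45-15:45.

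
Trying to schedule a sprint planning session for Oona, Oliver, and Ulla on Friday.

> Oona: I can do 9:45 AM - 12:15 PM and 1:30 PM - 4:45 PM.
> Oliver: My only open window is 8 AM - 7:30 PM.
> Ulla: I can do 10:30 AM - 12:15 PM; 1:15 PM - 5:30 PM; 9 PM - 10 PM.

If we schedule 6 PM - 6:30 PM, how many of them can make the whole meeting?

1

Oliver can make the full 18:00-18:30 slot — that's 1.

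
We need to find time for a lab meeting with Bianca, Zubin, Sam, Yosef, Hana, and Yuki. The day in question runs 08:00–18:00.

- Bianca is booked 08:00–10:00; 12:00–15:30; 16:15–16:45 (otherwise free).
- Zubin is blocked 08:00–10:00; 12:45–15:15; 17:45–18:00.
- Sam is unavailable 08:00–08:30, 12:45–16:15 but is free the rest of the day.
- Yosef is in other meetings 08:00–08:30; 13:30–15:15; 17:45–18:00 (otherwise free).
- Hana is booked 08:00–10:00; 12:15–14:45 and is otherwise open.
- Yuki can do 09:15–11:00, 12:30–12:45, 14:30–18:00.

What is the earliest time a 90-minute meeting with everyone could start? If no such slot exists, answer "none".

Bianca free: 10:00-12:00, 15:30-16:15, 16:45-18:00 (invert busy blocks within the working day).
Zubin free: 10:00-12:45, 15:15-17:45 (invert busy blocks within the working day).
Sam free: 08:30-12:45, 16:15-18:00 (invert busy blocks within the working day).
Yosef free: 08:30-13:30, 15:15-17:45 (invert busy blocks within the working day).
Hana free: 10:00-12:15, 14:45-18:00 (invert busy blocks within the working day).
Yuki free: 09:15-11:00, 12:30-12:45, 14:30-18:00.
Bianca ∩ Zubin: 10:00-12:00, 15:30-16:15, 16:45-17:45.
Bianca ∩ Zubin ∩ Sam: 10:00-12:00, 16:45-17:45.
Bianca ∩ Zubin ∩ Sam ∩ Yosef: 10:00-12:00, 16:45-17:45.
Bianca ∩ Zubin ∩ Sam ∩ Yosef ∩ Hana: 10:00-12:00, 16:45-17:45.
Bianca ∩ Zubin ∩ Sam ∩ Yosef ∩ Hana ∩ Yuki: 10:00-11:00, 16:45-17:45.
No common window is at least 90 minutes long.

none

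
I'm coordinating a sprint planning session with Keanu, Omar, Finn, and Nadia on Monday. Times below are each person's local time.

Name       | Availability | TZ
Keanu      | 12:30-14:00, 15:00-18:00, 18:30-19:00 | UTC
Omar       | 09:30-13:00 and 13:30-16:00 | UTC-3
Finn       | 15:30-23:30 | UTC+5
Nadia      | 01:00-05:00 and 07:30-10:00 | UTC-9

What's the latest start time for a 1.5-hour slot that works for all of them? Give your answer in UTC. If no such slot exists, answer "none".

16:30

Keanu in UTC: 12:30-14:00, 15:00-18:00, 18:30-19:00.
Omar in UTC: 12:30-16:00, 16:30-19:00 (add 3h to convert from UTC-3).
Finn in UTC: 10:30-18:30 (subtract 5h to convert from UTC+5).
Nadia in UTC: 10:00-14:00, 16:30-19:00 (add 9h to convert from UTC-9).
Keanu ∩ Omar: 12:30-14:00, 15:00-16:00, 16:30-18:00, 18:30-19:00.
Keanu ∩ Omar ∩ Finn: 12:30-14:00, 15:00-16:00, 16:30-18:00.
Keanu ∩ Omar ∩ Finn ∩ Nadia: 12:30-14:00, 16:30-18:00.
The last common window of at least 90 minutes is 16:30-18:00; a 90-minute meeting can start as late as 16:30 and still end by 18:00.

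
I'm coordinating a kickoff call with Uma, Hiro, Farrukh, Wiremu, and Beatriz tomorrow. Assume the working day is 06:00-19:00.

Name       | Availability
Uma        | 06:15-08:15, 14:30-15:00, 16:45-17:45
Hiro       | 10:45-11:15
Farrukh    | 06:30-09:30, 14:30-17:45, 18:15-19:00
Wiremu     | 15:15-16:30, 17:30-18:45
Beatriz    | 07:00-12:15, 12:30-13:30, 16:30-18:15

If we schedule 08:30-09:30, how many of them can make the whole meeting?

Farrukh and Beatriz can make the full 08:30-09:30 slot — that's 2.

2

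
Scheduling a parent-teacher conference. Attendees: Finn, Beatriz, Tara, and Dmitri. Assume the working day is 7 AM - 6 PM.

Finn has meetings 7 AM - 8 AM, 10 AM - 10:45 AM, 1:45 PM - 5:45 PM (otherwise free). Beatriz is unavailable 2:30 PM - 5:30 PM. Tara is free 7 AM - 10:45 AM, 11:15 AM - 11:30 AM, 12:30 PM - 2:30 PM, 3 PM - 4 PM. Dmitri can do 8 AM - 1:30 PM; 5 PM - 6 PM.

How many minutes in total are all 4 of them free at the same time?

195

Finn free: 08:00-10:00, 10:45-13:45, 17:45-18:00 (invert busy blocks within the working day).
Beatriz free: 07:00-14:30, 17:30-18:00 (invert busy blocks within the working day).
Tara free: 07:00-10:45, 11:15-11:30, 12:30-14:30, 15:00-16:00.
Dmitri free: 08:00-13:30, 17:00-18:00.
Finn ∩ Beatriz: 08:00-10:00, 10:45-13:45, 17:45-18:00.
Finn ∩ Beatriz ∩ Tara: 08:00-10:00, 11:15-11:30, 12:30-13:45.
Finn ∩ Beatriz ∩ Tara ∩ Dmitri: 08:00-10:00, 11:15-11:30, 12:30-13:30.
So the common availability across everyone is 08:00-10:00, 11:15-11:30, 12:30-13:30.
Summing the common windows: 120 + 15 + 60 = 195 minutes.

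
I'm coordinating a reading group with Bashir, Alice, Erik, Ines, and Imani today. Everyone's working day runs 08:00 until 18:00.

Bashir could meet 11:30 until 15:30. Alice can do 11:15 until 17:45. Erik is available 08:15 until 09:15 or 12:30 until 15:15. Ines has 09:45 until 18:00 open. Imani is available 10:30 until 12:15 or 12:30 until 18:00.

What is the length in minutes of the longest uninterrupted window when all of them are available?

165

Bashir ∩ Alice: 11:30-15:30.
Bashir ∩ Alice ∩ Erik: 12:30-15:15.
Bashir ∩ Alice ∩ Erik ∩ Ines: 12:30-15:15.
Bashir ∩ Alice ∩ Erik ∩ Ines ∩ Imani: 12:30-15:15.
The longest is 12:30-15:15 at 165 minutes.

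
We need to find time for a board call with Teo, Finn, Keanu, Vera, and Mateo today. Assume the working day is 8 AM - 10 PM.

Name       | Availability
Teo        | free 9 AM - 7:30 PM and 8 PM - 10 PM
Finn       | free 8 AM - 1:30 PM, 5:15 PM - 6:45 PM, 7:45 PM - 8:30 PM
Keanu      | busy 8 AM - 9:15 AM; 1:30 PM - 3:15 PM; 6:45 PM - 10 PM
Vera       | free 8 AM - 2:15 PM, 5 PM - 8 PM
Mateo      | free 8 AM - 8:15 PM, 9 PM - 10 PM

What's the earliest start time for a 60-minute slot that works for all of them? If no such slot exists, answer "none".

09:15

Teo free: 09:00-19:30, 20:00-22:00.
Finn free: 08:00-13:30, 17:15-18:45, 19:45-20:30.
Keanu free: 09:15-13:30, 15:15-18:45 (invert busy blocks within the working day).
Vera free: 08:00-14:15, 17:00-20:00.
Mateo free: 08:00-20:15, 21:00-22:00.
Teo ∩ Finn: 09:00-13:30, 17:15-18:45, 20:00-20:30.
Teo ∩ Finn ∩ Keanu: 09:15-13:30, 17:15-18:45.
Teo ∩ Finn ∩ Keanu ∩ Vera: 09:15-13:30, 17:15-18:45.
Teo ∩ Finn ∩ Keanu ∩ Vera ∩ Mateo: 09:15-13:30, 17:15-18:45.
Those are the intersection windows.
The first common window of at least 60 minutes is 09:15-13:30, so the earliest start is 09:15.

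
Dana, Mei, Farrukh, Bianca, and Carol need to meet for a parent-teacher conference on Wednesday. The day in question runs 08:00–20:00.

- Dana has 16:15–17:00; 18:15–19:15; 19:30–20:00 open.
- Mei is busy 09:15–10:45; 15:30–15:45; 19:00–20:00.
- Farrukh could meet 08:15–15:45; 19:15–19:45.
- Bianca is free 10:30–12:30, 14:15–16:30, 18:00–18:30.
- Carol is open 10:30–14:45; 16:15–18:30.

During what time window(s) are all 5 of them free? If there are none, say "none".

Dana free: 16:15-17:00, 18:15-19:15, 19:30-20:00.
Mei free: 08:00-09:15, 10:45-15:30, 15:45-19:00 (invert busy blocks within the working day).
Farrukh free: 08:15-15:45, 19:15-19:45.
Bianca free: 10:30-12:30, 14:15-16:30, 18:00-18:30.
Carol free: 10:30-14:45, 16:15-18:30.
Dana ∩ Mei: 16:15-17:00, 18:15-19:00.
Dana ∩ Mei ∩ Farrukh: ∅.
Dana ∩ Mei ∩ Farrukh ∩ Bianca: ∅.
Dana ∩ Mei ∩ Farrukh ∩ Bianca ∩ Carol: ∅.
There is no time when everyone is free.

none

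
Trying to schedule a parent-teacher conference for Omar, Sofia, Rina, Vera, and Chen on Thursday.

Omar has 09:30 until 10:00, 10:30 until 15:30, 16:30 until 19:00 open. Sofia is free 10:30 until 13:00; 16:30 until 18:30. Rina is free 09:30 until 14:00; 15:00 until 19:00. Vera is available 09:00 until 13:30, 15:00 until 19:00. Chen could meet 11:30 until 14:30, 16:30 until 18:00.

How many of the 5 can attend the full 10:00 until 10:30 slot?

2

Rina and Vera can make the full 10:00-10:30 slot — that's 2.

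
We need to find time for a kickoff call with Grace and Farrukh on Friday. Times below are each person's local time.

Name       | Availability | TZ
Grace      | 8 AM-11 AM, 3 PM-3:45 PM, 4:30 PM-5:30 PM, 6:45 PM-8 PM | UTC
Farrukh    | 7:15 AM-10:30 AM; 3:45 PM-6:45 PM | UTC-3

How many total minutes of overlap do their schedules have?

120

Grace in UTC: 08:00-11:00, 15:00-15:45, 16:30-17:30, 18:45-20:00.
Farrukh in UTC: 10:15-13:30, 18:45-21:45 (add 3h to convert from UTC-3).
Grace ∩ Farrukh: 10:15-11:00, 18:45-20:00.
Summing the common windows: 45 + 75 = 120 minutes.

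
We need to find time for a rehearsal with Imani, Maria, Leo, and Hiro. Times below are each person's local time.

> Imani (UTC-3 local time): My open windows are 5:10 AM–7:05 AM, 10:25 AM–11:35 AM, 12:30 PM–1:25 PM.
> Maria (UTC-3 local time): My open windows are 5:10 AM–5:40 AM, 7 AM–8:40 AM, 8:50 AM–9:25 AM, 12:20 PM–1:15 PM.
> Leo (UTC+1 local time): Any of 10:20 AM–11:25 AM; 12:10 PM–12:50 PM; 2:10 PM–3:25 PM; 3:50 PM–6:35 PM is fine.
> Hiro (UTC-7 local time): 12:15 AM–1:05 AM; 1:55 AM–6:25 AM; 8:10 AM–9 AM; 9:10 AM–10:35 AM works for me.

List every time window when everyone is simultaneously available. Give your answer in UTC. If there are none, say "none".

10:00-10:05, 15:30-16:00, 16:10-16:15

Imani in UTC: 08:10-10:05, 13:25-14:35, 15:30-16:25 (add 3h to convert from UTC-3).
Maria in UTC: 08:10-08:40, 10:00-11:40, 11:50-12:25, 15:20-16:15 (add 3h to convert from UTC-3).
Leo in UTC: 09:20-10:25, 11:10-11:50, 13:10-14:25, 14:50-17:35 (subtract 1h to convert from UTC+1).
Hiro in UTC: 07:15-08:05, 08:55-13:25, 15:10-16:00, 16:10-17:35 (add 7h to convert from UTC-7).
Imani ∩ Maria: 08:10-08:40, 10:00-10:05, 15:30-16:15.
Imani ∩ Maria ∩ Leo: 10:00-10:05, 15:30-16:15.
Imani ∩ Maria ∩ Leo ∩ Hiro: 10:00-10:05, 15:30-16:00, 16:10-16:15.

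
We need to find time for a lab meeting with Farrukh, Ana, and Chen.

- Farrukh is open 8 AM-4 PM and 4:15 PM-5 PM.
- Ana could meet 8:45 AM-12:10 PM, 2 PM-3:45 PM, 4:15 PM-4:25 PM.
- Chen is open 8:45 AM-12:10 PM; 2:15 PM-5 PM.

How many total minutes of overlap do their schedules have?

305

Farrukh ∩ Ana: 08:45-12:10, 14:00-15:45, 16:15-16:25.
Farrukh ∩ Ana ∩ Chen: 08:45-12:10, 14:15-15:45, 16:15-16:25.
Summing the common windows: 205 + 90 + 10 = 305 minutes.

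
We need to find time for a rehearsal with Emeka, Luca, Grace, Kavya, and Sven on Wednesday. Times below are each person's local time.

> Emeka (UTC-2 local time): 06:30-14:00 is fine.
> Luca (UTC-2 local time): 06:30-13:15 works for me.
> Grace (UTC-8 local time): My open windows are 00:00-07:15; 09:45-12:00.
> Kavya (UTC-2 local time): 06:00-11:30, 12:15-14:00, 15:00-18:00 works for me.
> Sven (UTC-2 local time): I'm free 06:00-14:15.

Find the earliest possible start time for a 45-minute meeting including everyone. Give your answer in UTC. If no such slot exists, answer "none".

08:30

Emeka in UTC: 08:30-16:00 (add 2h to convert from UTC-2).
Luca in UTC: 08:30-15:15 (add 2h to convert from UTC-2).
Grace in UTC: 08:00-15:15, 17:45-20:00 (add 8h to convert from UTC-8).
Kavya in UTC: 08:00-13:30, 14:15-16:00, 17:00-20:00 (add 2h to convert from UTC-2).
Sven in UTC: 08:00-16:15 (add 2h to convert from UTC-2).
Emeka ∩ Luca: 08:30-15:15.
Emeka ∩ Luca ∩ Grace: 08:30-15:15.
Emeka ∩ Luca ∩ Grace ∩ Kavya: 08:30-13:30, 14:15-15:15.
Emeka ∩ Luca ∩ Grace ∩ Kavya ∩ Sven: 08:30-13:30, 14:15-15:15.
Those are the intersection windows.
The first common window of at least 45 minutes is 08:30-13:30, so the earliest start is 08:30.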